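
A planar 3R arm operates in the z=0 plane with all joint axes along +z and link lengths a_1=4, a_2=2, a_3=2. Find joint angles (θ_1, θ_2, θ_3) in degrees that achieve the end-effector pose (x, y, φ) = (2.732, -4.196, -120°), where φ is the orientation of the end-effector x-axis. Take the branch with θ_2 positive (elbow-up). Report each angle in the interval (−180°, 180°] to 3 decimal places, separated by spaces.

-60.000 90.004 -150.005

wrist centre = target − a_3·(cos φ, sin φ) = (3.7320, -2.4639)
cos θ_2 = (19.9989−4²−2²)/(2·4·2) = -0.0001; θ_2 = 90.0040° (elbow-up)
β = atan2(-2.4639,3.7320) = -33.4337°; ψ = atan2(2.0000,3.9999) = 26.5659°
θ_1 = β − ψ = -59.9995°
θ_3 = φ − θ_1 − θ_2 = -150.0045° (wrapped to (-180°,180°])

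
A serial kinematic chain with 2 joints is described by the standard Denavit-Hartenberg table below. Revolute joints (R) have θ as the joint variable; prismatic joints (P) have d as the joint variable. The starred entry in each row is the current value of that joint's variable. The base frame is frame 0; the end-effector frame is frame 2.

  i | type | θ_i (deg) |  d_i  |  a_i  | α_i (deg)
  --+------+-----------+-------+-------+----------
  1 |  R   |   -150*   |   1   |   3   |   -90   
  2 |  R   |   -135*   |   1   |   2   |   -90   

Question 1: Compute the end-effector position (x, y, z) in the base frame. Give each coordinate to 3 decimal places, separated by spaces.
after link 1: o_1 = (-2.5981, -1.5000, 1.0000)
after link 2: o_2 = (-0.8733, -1.6589, 2.4142)

-0.873 -1.659 2.414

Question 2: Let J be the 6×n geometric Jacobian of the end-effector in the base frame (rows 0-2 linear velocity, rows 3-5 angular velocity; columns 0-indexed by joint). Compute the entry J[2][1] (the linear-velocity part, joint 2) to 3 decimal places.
1.414

axis z_1 = (0.5000,-0.8660,0.0000); lever o_n−o_1 = (1.7247,-0.1589,1.4142)
cross product → J_v[:, 1] = (-1.2247,-0.7071,1.4142)
J_ω[:, 1] = z_1
entry J[2][1] = 1.4142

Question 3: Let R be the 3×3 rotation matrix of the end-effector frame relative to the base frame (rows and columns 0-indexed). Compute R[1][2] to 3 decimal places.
End-effector z-axis (col 2 of R) = (-0.6124,-0.3536,0.7071)
R[1][2] = -0.3536

-0.354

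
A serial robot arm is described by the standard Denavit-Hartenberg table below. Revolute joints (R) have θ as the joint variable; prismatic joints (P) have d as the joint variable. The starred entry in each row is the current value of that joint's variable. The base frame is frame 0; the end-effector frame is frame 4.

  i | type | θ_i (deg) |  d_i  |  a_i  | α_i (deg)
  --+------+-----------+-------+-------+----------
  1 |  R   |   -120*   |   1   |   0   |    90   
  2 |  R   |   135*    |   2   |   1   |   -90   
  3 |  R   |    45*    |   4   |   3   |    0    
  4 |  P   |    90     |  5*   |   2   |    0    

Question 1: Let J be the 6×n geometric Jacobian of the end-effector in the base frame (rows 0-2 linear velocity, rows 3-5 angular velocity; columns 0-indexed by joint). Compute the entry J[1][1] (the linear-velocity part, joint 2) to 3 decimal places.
-4.466

axis z_1 = (-0.8660,0.5000,0.0000); lever o_n−o_1 = (5.1153,5.7890,-5.1569)
cross product → J_v[:, 1] = (-2.5784,-4.4660,-7.5711)
J_ω[:, 1] = z_1
entry J[1][1] = -4.4660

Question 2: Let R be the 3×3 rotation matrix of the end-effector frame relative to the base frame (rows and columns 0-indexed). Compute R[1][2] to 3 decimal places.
End-effector z-axis (col 2 of R) = (0.3536,0.6124,-0.7071)
R[1][2] = 0.6124

0.612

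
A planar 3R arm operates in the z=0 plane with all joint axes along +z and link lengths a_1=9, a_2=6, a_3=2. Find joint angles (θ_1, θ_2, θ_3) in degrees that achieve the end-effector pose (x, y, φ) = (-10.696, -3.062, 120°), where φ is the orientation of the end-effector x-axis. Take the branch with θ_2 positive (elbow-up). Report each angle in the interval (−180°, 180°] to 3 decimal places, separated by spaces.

172.619 90.002 -142.621

wrist centre = target − a_3·(cos φ, sin φ) = (-9.6960, -4.7941)
cos θ_2 = (116.9953−9²−6²)/(2·9·6) = -0.0000; θ_2 = 90.0025° (elbow-up)
β = atan2(-4.7941,-9.6960) = -153.6906°; ψ = atan2(6.0000,8.9997) = 33.6908°
θ_1 = β − ψ = -187.3814°
θ_3 = φ − θ_1 − θ_2 = -142.6211° (wrapped to (-180°,180°])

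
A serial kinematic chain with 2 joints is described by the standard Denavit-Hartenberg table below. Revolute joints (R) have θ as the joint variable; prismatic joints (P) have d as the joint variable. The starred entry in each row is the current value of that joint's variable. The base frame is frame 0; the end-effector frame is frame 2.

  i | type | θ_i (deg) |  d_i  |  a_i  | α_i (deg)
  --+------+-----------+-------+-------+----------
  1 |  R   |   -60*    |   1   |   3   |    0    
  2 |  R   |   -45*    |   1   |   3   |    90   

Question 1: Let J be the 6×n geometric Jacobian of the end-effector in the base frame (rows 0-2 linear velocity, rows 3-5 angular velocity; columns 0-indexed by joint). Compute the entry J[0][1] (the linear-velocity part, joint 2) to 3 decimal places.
2.898

axis z_1 = (0.0000,0.0000,1.0000); lever o_n−o_1 = (-0.7765,-2.8978,1.0000)
cross product → J_v[:, 1] = (2.8978,-0.7765,0.0000)
J_ω[:, 1] = z_1
entry J[0][1] = 2.8978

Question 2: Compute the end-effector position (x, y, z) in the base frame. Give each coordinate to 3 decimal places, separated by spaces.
0.724 -5.496 2.000

after link 1: o_1 = (1.5000, -2.5981, 1.0000)
after link 2: o_2 = (0.7235, -5.4959, 2.0000)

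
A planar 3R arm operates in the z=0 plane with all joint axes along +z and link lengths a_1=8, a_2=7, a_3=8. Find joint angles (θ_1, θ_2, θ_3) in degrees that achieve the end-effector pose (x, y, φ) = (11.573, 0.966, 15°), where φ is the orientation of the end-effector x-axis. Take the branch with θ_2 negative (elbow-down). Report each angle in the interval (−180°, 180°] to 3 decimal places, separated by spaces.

wrist centre = target − a_3·(cos φ, sin φ) = (3.8456, -1.1046)
cos θ_2 = (16.0086−8²−7²)/(2·8·7) = -0.8660; θ_2 = -149.9965° (elbow-down)
β = atan2(-1.1046,3.8456) = -16.0254°; ψ = atan2(-3.5004,1.9380) = -61.0282°
θ_1 = β − ψ = 45.0028°
θ_3 = φ − θ_1 − θ_2 = 119.9937° (wrapped to (-180°,180°])

45.003 -149.996 119.994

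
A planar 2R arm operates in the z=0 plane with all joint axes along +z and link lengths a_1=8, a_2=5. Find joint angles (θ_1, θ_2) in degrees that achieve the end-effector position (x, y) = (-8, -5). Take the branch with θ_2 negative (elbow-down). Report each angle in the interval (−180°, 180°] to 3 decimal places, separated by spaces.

cos θ_2 = (89.0000−8²−5²)/(2·8·5) = 0.0000; θ_2 = -90.0000° (elbow-down)
β = atan2(-5.0000,-8.0000) = -147.9946°; ψ = atan2(-5.0000,8.0000) = -32.0054°
θ_1 = β − ψ = -115.9892°

-115.989 -90.000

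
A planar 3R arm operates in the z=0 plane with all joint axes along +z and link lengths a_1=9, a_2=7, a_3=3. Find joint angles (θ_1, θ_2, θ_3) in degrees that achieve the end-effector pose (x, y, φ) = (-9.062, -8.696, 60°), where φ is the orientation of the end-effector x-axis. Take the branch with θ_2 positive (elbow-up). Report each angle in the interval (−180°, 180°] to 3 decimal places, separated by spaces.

-146.166 30.007 176.160

wrist centre = target − a_3·(cos φ, sin φ) = (-10.5620, -11.2941)
cos θ_2 = (239.1120−9²−7²)/(2·9·7) = 0.8660; θ_2 = 30.0065° (elbow-up)
β = atan2(-11.2941,-10.5620) = -133.0816°; ψ = atan2(3.5007,15.0618) = 13.0845°
θ_1 = β − ψ = -146.1661°
θ_3 = φ − θ_1 − θ_2 = 176.1595° (wrapped to (-180°,180°])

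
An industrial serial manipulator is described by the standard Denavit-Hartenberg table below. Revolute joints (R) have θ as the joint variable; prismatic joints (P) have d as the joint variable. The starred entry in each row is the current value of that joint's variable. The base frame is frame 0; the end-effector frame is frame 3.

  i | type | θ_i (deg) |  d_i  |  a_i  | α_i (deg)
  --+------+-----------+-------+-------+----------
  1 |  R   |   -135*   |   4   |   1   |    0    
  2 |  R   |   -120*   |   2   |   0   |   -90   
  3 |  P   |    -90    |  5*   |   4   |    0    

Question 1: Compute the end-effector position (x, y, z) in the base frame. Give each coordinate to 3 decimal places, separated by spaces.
-5.537 -2.001 10.000

after link 1: o_1 = (-0.7071, -0.7071, 4.0000)
after link 2: o_2 = (-0.7071, -0.7071, 6.0000)
after link 3: o_3 = (-5.5367, -2.0012, 10.0000)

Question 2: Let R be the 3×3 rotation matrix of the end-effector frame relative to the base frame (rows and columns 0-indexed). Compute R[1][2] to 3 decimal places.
End-effector z-axis (col 2 of R) = (-0.9659,-0.2588,0.0000)
R[1][2] = -0.2588

-0.259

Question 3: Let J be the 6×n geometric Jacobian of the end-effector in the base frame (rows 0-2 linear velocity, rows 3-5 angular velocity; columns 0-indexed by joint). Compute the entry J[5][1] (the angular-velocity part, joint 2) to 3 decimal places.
1.000

axis z_1 = (0.0000,0.0000,1.0000); lever o_n−o_1 = (-4.8296,-1.2941,6.0000)
cross product → J_v[:, 1] = (1.2941,-4.8296,0.0000)
J_ω[:, 1] = z_1
entry J[5][1] = 1.0000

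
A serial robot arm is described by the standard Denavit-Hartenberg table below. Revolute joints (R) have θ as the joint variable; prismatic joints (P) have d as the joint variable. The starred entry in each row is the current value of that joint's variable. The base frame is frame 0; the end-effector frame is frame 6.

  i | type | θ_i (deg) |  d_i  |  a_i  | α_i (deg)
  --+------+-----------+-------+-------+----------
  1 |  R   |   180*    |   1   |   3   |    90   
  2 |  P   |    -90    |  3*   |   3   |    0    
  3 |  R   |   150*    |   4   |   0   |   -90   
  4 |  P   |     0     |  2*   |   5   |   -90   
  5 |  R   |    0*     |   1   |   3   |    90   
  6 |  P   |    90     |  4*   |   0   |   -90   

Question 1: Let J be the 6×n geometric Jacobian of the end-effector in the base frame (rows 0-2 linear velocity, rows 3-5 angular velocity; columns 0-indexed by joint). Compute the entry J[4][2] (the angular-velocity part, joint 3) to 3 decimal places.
axis z_2 = (0.0000,1.0000,0.0000); lever o_n−o_2 = (1.1962,3.0000,9.9282)
cross product → J_v[:, 2] = (9.9282,-0.0000,-1.1962)
J_ω[:, 2] = z_2
entry J[4][2] = 1.0000

1.000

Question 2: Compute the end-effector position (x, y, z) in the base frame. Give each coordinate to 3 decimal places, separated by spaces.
after link 1: o_1 = (-3.0000, 0.0000, 1.0000)
after link 2: o_2 = (-3.0000, 3.0000, -2.0000)
after link 3: o_3 = (-3.0000, 7.0000, -2.0000)
after link 4: o_4 = (-3.7679, 7.0000, 3.3301)
after link 5: o_5 = (-5.2679, 6.0000, 5.9282)
after link 6: o_6 = (-1.8038, 6.0000, 7.9282)

-1.804 6.000 7.928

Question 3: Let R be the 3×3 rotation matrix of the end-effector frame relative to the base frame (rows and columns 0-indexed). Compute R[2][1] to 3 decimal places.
End-effector y-axis (col 1 of R) = (-0.8660,0.0000,-0.5000)
R[2][1] = -0.5000

-0.500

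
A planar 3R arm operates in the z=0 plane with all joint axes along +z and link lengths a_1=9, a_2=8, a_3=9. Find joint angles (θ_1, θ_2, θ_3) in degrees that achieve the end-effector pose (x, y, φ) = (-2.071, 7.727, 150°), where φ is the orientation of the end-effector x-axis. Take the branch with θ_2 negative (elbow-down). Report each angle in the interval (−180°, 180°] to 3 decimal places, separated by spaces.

88.835 -135.004 -163.830

wrist centre = target − a_3·(cos φ, sin φ) = (5.7232, 3.2270)
cos θ_2 = (43.1689−9²−8²)/(2·9·8) = -0.7072; θ_2 = -135.0044° (elbow-down)
β = atan2(3.2270,5.7232) = 29.4162°; ψ = atan2(-5.6564,3.3427) = -59.4186°
θ_1 = β − ψ = 88.8348°
θ_3 = φ − θ_1 − θ_2 = -163.8304° (wrapped to (-180°,180°])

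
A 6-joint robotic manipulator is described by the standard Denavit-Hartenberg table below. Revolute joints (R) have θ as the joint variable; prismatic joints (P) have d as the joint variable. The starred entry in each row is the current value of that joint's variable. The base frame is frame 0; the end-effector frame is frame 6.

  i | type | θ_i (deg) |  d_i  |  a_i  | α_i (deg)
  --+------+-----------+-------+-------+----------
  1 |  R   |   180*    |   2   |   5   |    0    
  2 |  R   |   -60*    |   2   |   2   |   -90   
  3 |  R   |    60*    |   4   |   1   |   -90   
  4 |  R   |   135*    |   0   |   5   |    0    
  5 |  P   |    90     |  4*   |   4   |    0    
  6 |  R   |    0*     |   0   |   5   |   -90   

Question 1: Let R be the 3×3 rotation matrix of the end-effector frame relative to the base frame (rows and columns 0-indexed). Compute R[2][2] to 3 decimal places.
End-effector z-axis (col 2 of R) = (-0.7891,-0.0474,-0.6124)
R[2][2] = -0.6124

-0.612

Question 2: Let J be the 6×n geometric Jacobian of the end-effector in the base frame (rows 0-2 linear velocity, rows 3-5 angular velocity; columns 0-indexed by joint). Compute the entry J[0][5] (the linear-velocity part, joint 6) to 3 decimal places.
axis z_5 = (0.4330,-0.7500,-0.5000); lever o_n−o_5 = (-2.1780,-3.2987,3.0619)
cross product → J_v[:, 5] = (-3.9457,-0.2368,-3.0619)
J_ω[:, 5] = z_5
entry J[0][5] = -3.9457

-3.946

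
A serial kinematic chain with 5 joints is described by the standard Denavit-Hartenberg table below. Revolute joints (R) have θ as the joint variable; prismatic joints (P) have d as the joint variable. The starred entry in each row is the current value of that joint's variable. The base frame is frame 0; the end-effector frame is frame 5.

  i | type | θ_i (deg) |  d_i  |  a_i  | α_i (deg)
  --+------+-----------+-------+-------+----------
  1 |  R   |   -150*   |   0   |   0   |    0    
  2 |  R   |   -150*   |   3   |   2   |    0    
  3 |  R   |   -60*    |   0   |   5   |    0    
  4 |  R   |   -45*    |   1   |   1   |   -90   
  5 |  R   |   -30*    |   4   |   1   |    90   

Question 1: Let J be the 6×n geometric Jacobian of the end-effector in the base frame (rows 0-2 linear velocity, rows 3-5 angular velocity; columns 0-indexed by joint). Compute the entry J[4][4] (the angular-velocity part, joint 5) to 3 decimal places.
axis z_4 = (0.7071,0.7071,0.0000); lever o_n−o_4 = (3.4408,2.2161,0.5000)
cross product → J_v[:, 4] = (0.3536,-0.3536,-0.8660)
J_ω[:, 4] = z_4
entry J[4][4] = 0.7071

0.707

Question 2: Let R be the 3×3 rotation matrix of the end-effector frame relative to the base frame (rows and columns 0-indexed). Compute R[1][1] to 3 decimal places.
0.707

End-effector y-axis (col 1 of R) = (0.7071,0.7071,0.0000)
R[1][1] = 0.7071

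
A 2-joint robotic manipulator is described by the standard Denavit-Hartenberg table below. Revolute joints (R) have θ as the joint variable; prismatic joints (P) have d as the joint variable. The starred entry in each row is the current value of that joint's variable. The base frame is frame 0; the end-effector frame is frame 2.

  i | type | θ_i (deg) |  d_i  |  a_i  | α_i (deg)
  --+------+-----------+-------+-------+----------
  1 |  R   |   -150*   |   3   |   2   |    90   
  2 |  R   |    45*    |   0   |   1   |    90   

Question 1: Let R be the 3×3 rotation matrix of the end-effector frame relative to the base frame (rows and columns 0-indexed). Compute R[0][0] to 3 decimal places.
-0.612

End-effector x-axis (col 0 of R) = (-0.6124,-0.3536,0.7071)
R[0][0] = -0.6124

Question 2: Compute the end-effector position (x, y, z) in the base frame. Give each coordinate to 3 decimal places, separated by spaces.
after link 1: o_1 = (-1.7321, -1.0000, 3.0000)
after link 2: o_2 = (-2.3444, -1.3536, 3.7071)

-2.344 -1.354 3.707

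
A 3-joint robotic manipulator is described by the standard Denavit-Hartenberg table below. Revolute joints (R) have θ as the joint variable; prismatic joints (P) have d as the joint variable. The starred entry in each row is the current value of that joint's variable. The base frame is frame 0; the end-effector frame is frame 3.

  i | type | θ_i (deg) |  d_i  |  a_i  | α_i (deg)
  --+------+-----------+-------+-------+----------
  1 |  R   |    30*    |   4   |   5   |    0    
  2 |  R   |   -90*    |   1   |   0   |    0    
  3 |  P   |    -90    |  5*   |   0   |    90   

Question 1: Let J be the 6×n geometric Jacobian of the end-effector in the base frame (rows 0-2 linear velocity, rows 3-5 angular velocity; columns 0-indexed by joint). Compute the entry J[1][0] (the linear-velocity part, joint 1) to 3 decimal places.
4.330

axis z_0 = ẑ; lever o_n−o_0 = (4.3301,2.5000,10.0000)
cross product → J_v[:, 0] = (-2.5000,4.3301,0.0000)
J_ω[:, 0] = z_0
entry J[1][0] = 4.3301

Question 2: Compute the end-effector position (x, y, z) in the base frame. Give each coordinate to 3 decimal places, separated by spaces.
4.330 2.500 10.000

after link 1: o_1 = (4.3301, 2.5000, 4.0000)
after link 2: o_2 = (4.3301, 2.5000, 5.0000)
after link 3: o_3 = (4.3301, 2.5000, 10.0000)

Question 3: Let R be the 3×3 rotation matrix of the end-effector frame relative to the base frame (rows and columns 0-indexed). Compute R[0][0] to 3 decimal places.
End-effector x-axis (col 0 of R) = (-0.8660,-0.5000,0.0000)
R[0][0] = -0.8660

-0.866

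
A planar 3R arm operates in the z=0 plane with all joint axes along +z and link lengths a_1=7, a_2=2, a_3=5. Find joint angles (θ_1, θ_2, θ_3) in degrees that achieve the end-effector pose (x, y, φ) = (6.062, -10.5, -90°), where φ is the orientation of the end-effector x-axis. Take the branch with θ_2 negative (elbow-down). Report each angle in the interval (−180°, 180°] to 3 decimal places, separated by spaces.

wrist centre = target − a_3·(cos φ, sin φ) = (6.0620, -5.5000)
cos θ_2 = (66.9978−7²−2²)/(2·7·2) = 0.4999; θ_2 = -60.0051° (elbow-down)
β = atan2(-5.5000,6.0620) = -42.2172°; ψ = atan2(-1.7321,7.9998) = -12.2172°
θ_1 = β − ψ = -30.0000°
θ_3 = φ − θ_1 − θ_2 = 0.0051° (wrapped to (-180°,180°])

-30.000 -60.005 0.005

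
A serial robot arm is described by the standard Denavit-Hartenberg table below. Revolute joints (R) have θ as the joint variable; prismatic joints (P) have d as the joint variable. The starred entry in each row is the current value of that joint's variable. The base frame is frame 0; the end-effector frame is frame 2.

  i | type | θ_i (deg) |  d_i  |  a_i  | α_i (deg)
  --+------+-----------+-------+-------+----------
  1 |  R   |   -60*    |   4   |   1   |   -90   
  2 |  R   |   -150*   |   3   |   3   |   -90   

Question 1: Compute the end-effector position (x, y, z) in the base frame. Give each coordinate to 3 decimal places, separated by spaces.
after link 1: o_1 = (0.5000, -0.8660, 4.0000)
after link 2: o_2 = (1.7990, 2.8840, 5.5000)

1.799 2.884 5.500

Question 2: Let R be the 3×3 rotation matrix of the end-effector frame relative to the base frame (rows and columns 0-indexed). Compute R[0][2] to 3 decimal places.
0.250

End-effector z-axis (col 2 of R) = (0.2500,-0.4330,0.8660)
R[0][2] = 0.2500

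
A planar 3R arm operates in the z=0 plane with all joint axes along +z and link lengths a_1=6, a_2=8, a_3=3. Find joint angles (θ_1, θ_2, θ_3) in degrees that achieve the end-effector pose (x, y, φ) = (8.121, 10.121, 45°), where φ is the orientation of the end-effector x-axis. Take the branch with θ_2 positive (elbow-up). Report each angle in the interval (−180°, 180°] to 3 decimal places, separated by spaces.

wrist centre = target − a_3·(cos φ, sin φ) = (5.9997, 7.9997)
cos θ_2 = (99.9910−6²−8²)/(2·6·8) = -0.0001; θ_2 = 90.0054° (elbow-up)
β = atan2(7.9997,5.9997) = 53.1305°; ψ = atan2(8.0000,5.9993) = 53.1335°
θ_1 = β − ψ = -0.0031°
θ_3 = φ − θ_1 − θ_2 = -45.0023° (wrapped to (-180°,180°])

-0.003 90.005 -45.002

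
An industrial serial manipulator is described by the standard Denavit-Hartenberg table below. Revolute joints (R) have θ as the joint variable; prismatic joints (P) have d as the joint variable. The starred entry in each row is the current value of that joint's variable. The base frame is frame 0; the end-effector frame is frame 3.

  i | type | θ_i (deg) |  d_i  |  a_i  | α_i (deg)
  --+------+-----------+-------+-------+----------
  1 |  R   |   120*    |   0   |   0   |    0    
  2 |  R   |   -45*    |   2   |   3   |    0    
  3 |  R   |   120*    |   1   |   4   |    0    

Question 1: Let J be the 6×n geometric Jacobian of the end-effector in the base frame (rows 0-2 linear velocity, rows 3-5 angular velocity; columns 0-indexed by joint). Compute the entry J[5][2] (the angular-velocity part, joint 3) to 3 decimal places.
1.000

axis z_2 = (0.0000,0.0000,1.0000); lever o_n−o_2 = (-3.8637,-1.0353,1.0000)
cross product → J_v[:, 2] = (1.0353,-3.8637,0.0000)
J_ω[:, 2] = z_2
entry J[5][2] = 1.0000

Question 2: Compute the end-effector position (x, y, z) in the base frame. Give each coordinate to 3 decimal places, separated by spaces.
-3.087 1.863 3.000

after link 1: o_1 = (0.0000, 0.0000, 0.0000)
after link 2: o_2 = (0.7765, 2.8978, 2.0000)
after link 3: o_3 = (-3.0872, 1.8625, 3.0000)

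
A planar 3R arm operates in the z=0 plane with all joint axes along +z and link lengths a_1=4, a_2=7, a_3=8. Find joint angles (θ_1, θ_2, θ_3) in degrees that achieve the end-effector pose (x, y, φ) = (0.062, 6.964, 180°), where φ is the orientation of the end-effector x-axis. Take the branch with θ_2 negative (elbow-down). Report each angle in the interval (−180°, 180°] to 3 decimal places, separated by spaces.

wrist centre = target − a_3·(cos φ, sin φ) = (8.0620, 6.9640)
cos θ_2 = (113.4931−4²−7²)/(2·4·7) = 0.8659; θ_2 = -30.0088° (elbow-down)
β = atan2(6.9640,8.0620) = 40.8206°; ψ = atan2(-3.5009,10.0616) = -19.1852°
θ_1 = β − ψ = 60.0059°
θ_3 = φ − θ_1 − θ_2 = 150.0029° (wrapped to (-180°,180°])

60.006 -30.009 150.003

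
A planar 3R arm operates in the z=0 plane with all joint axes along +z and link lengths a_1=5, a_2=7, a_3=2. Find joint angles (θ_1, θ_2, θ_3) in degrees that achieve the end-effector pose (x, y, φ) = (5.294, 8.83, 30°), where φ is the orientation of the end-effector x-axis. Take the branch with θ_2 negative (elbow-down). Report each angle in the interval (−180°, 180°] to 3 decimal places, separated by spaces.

wrist centre = target − a_3·(cos φ, sin φ) = (3.5619, 7.8300)
cos θ_2 = (73.9964−5²−7²)/(2·5·7) = -0.0001; θ_2 = -90.0030° (elbow-down)
β = atan2(7.8300,3.5619) = 65.5387°; ψ = atan2(-7.0000,4.9996) = -54.4643°
θ_1 = β − ψ = 120.0030°
θ_3 = φ − θ_1 − θ_2 = -0.0000° (wrapped to (-180°,180°])

120.003 -90.003 -0.000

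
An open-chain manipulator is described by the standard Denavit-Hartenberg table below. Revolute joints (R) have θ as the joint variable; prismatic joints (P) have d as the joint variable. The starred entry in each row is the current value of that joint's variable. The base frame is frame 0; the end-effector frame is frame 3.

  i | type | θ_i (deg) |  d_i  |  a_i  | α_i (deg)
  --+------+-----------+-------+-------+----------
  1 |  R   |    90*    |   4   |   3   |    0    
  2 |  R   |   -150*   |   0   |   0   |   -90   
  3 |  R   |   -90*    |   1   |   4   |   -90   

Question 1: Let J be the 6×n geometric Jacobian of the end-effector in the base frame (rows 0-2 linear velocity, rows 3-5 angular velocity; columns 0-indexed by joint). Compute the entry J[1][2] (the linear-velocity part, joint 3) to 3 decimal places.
-3.464

axis z_2 = (0.8660,0.5000,0.0000); lever o_n−o_2 = (0.8660,0.5000,4.0000)
cross product → J_v[:, 2] = (2.0000,-3.4641,-0.0000)
J_ω[:, 2] = z_2
entry J[1][2] = -3.4641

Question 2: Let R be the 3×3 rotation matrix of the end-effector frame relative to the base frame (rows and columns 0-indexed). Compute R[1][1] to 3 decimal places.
-0.500

End-effector y-axis (col 1 of R) = (-0.8660,-0.5000,-0.0000)
R[1][1] = -0.5000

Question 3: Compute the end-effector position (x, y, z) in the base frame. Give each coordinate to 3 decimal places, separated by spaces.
0.866 3.500 8.000

after link 1: o_1 = (0.0000, 3.0000, 4.0000)
after link 2: o_2 = (0.0000, 3.0000, 4.0000)
after link 3: o_3 = (0.8660, 3.5000, 8.0000)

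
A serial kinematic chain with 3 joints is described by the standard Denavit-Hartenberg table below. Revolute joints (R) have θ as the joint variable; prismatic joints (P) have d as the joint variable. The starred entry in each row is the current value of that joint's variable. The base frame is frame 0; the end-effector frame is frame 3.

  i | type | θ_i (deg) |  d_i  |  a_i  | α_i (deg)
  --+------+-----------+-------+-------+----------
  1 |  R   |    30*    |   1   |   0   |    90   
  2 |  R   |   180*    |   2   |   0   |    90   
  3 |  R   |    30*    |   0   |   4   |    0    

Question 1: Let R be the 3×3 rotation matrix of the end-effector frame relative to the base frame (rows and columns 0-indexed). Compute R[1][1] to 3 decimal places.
-0.500

End-effector y-axis (col 1 of R) = (0.8660,-0.5000,-0.0000)
R[1][1] = -0.5000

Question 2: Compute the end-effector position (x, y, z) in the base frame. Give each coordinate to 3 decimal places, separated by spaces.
after link 1: o_1 = (0.0000, 0.0000, 1.0000)
after link 2: o_2 = (1.0000, -1.7321, 1.0000)
after link 3: o_3 = (-1.0000, -5.1962, 1.0000)

-1.000 -5.196 1.000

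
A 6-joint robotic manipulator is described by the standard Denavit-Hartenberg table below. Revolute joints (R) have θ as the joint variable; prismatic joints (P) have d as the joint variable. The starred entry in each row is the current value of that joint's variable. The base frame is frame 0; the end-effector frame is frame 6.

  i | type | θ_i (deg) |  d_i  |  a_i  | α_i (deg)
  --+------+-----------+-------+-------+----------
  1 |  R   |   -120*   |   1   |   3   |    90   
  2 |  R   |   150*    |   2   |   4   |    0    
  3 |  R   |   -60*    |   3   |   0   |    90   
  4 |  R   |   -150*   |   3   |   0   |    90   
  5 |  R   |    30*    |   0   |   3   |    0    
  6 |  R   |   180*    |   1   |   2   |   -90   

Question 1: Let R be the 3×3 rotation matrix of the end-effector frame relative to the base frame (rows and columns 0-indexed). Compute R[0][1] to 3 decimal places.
End-effector y-axis (col 1 of R) = (0.7500,-0.4330,0.5000)
R[0][1] = 0.7500

0.750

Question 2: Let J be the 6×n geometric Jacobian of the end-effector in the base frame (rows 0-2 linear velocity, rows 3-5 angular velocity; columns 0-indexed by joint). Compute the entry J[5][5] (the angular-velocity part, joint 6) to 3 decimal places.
axis z_5 = (-0.7500,0.4330,-0.5000); lever o_n−o_5 = (-1.0000,1.7321,1.0000)
cross product → J_v[:, 5] = (1.2990,1.2500,-0.8660)
J_ω[:, 5] = z_5
entry J[5][5] = -0.5000

-0.500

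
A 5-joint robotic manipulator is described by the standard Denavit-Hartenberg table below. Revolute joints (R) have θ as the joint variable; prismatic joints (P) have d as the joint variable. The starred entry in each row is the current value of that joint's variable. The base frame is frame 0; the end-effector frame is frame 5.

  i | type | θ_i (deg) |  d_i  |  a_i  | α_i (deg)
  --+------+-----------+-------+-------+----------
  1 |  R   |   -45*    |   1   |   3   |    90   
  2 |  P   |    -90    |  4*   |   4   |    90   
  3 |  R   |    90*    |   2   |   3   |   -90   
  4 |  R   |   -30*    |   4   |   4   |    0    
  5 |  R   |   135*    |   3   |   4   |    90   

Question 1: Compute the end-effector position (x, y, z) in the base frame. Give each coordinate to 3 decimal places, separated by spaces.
-4.642 -8.692 4.000

after link 1: o_1 = (2.1213, -2.1213, 1.0000)
after link 2: o_2 = (-0.7071, -4.9497, -3.0000)
after link 3: o_3 = (-4.2426, -5.6569, -3.0000)
after link 4: o_4 = (-8.1063, -6.6921, 1.0000)
after link 5: o_5 = (-4.6422, -8.6921, 4.0000)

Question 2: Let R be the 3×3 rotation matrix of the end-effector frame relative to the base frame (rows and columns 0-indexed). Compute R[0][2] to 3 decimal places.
-0.500

End-effector z-axis (col 2 of R) = (-0.5000,-0.8660,0.0000)
R[0][2] = -0.5000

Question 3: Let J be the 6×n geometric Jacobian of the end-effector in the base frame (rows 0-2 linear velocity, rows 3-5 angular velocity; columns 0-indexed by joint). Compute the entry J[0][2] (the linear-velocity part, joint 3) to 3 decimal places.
4.950

axis z_2 = (-0.7071,0.7071,-0.0000); lever o_n−o_2 = (-3.9351,-3.7424,7.0000)
cross product → J_v[:, 2] = (4.9497,4.9497,5.4288)
J_ω[:, 2] = z_2
entry J[0][2] = 4.9497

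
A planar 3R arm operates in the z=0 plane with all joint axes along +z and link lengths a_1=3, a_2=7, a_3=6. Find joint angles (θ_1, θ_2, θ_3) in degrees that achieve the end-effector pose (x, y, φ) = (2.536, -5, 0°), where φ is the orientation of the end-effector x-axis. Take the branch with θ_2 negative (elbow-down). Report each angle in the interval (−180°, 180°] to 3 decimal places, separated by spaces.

-29.998 -120.001 149.999

wrist centre = target − a_3·(cos φ, sin φ) = (-3.4640, -5.0000)
cos θ_2 = (36.9993−3²−7²)/(2·3·7) = -0.5000; θ_2 = -120.0011° (elbow-down)
β = atan2(-5.0000,-3.4640) = -124.7142°; ψ = atan2(-6.0621,-0.5001) = -94.7162°
θ_1 = β − ψ = -29.9981°
θ_3 = φ − θ_1 − θ_2 = 149.9992° (wrapped to (-180°,180°])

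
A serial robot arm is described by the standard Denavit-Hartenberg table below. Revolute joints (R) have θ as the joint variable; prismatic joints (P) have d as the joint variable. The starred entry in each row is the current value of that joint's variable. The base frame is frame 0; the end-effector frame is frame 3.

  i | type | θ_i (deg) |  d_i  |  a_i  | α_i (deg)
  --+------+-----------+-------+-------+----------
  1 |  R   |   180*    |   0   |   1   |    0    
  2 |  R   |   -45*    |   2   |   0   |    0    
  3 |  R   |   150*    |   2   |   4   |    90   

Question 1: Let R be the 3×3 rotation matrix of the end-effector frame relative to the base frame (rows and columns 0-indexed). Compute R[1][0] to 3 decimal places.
End-effector x-axis (col 0 of R) = (0.2588,-0.9659,0.0000)
R[1][0] = -0.9659

-0.966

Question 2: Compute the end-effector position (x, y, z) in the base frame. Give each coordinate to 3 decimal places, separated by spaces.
after link 1: o_1 = (-1.0000, 0.0000, 0.0000)
after link 2: o_2 = (-1.0000, 0.0000, 2.0000)
after link 3: o_3 = (0.0353, -3.8637, 4.0000)

0.035 -3.864 4.000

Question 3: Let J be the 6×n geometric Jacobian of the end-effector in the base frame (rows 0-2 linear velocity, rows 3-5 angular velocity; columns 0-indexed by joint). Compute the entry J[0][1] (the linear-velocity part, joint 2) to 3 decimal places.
axis z_1 = (0.0000,0.0000,1.0000); lever o_n−o_1 = (1.0353,-3.8637,4.0000)
cross product → J_v[:, 1] = (3.8637,1.0353,-0.0000)
J_ω[:, 1] = z_1
entry J[0][1] = 3.8637

3.864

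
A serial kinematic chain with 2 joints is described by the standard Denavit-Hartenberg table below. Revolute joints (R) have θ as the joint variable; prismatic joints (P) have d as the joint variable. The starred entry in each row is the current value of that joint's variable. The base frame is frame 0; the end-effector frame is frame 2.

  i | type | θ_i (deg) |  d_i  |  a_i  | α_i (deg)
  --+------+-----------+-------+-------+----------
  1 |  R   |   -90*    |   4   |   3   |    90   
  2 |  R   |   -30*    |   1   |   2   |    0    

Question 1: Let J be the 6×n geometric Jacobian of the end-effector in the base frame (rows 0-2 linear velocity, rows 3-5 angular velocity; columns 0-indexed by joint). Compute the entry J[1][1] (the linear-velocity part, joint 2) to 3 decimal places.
axis z_1 = (-1.0000,-0.0000,0.0000); lever o_n−o_1 = (-1.0000,-1.7321,-1.0000)
cross product → J_v[:, 1] = (0.0000,-1.0000,1.7321)
J_ω[:, 1] = z_1
entry J[1][1] = -1.0000

-1.000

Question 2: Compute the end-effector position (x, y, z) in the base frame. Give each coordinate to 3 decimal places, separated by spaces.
after link 1: o_1 = (0.0000, -3.0000, 4.0000)
after link 2: o_2 = (-1.0000, -4.7321, 3.0000)

-1.000 -4.732 3.000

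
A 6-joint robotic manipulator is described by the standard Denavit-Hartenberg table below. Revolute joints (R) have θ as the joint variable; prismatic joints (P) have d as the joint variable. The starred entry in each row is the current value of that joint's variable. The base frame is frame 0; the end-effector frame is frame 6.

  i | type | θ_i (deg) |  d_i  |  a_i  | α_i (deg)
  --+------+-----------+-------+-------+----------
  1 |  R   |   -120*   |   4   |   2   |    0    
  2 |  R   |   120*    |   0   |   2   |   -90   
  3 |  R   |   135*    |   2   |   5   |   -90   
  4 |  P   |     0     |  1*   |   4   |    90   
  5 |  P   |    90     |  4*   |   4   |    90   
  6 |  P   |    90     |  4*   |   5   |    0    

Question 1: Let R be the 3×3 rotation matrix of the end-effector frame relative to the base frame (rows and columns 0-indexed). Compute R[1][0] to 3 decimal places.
1.000

End-effector x-axis (col 0 of R) = (0.0000,1.0000,0.0000)
R[1][0] = 1.0000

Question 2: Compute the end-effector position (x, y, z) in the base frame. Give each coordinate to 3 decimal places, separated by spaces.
after link 1: o_1 = (-1.0000, -1.7321, 4.0000)
after link 2: o_2 = (1.0000, -1.7321, 4.0000)
after link 3: o_3 = (-2.5355, 0.2679, 0.4645)
after link 4: o_4 = (-6.0711, 0.2679, -1.6569)
after link 5: o_5 = (-8.8995, 4.2679, 1.1716)
after link 6: o_6 = (-11.7279, 9.2679, -1.6569)

-11.728 9.268 -1.657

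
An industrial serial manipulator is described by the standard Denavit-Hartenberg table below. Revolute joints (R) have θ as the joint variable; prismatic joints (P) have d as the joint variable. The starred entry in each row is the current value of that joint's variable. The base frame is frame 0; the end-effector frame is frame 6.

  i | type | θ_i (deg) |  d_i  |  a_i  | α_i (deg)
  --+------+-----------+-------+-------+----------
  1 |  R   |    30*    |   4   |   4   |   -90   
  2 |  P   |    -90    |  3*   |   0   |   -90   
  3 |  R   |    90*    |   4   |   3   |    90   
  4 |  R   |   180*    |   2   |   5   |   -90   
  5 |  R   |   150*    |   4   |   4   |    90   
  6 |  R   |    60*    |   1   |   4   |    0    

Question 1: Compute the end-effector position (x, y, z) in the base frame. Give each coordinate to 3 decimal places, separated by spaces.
0.312 0.531 2.134

after link 1: o_1 = (3.4641, 2.0000, 4.0000)
after link 2: o_2 = (1.9641, 4.5981, 4.0000)
after link 3: o_3 = (6.9282, 4.0000, 4.0000)
after link 4: o_4 = (4.4282, 8.3301, 6.0000)
after link 5: o_5 = (2.6962, 3.3301, 4.0000)
after link 6: o_6 = (0.3122, 0.5311, 2.1340)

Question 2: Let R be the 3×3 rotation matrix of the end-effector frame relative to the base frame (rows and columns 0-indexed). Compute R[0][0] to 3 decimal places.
End-effector x-axis (col 0 of R) = (-0.5335,-0.8080,-0.2500)
R[0][0] = -0.5335

-0.533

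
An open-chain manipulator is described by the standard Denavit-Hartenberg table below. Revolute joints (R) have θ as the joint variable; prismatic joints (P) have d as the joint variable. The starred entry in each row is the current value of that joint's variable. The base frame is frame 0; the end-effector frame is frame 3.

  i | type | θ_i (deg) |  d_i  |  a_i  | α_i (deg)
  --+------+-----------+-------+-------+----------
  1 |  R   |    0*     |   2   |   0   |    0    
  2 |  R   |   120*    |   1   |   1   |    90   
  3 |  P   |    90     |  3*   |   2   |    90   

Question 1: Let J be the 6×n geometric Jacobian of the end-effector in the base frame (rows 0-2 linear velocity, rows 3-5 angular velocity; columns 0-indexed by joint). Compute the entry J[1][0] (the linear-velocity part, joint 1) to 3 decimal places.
axis z_0 = ẑ; lever o_n−o_0 = (2.0981,2.3660,5.0000)
cross product → J_v[:, 0] = (-2.3660,2.0981,0.0000)
J_ω[:, 0] = z_0
entry J[1][0] = 2.0981

2.098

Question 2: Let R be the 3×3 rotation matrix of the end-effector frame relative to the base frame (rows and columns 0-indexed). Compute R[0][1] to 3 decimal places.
0.866

End-effector y-axis (col 1 of R) = (0.8660,0.5000,0.0000)
R[0][1] = 0.8660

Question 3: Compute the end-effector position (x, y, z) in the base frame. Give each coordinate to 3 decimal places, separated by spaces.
after link 1: o_1 = (0.0000, 0.0000, 2.0000)
after link 2: o_2 = (-0.5000, 0.8660, 3.0000)
after link 3: o_3 = (2.0981, 2.3660, 5.0000)

2.098 2.366 5.000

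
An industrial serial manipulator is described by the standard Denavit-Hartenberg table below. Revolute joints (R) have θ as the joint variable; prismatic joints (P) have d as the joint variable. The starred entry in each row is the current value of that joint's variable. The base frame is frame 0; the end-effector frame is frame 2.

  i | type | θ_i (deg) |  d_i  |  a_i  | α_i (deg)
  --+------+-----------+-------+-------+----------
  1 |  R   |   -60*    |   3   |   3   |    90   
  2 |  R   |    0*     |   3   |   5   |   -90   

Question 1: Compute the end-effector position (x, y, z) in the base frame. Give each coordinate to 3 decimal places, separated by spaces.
1.402 -8.428 3.000

after link 1: o_1 = (1.5000, -2.5981, 3.0000)
after link 2: o_2 = (1.4019, -8.4282, 3.0000)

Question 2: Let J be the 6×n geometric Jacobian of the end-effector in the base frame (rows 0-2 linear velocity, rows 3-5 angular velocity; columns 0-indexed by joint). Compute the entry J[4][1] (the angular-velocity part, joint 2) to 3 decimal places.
-0.500

axis z_1 = (-0.8660,-0.5000,0.0000); lever o_n−o_1 = (-0.0981,-5.8301,0.0000)
cross product → J_v[:, 1] = (0.0000,-0.0000,5.0000)
J_ω[:, 1] = z_1
entry J[4][1] = -0.5000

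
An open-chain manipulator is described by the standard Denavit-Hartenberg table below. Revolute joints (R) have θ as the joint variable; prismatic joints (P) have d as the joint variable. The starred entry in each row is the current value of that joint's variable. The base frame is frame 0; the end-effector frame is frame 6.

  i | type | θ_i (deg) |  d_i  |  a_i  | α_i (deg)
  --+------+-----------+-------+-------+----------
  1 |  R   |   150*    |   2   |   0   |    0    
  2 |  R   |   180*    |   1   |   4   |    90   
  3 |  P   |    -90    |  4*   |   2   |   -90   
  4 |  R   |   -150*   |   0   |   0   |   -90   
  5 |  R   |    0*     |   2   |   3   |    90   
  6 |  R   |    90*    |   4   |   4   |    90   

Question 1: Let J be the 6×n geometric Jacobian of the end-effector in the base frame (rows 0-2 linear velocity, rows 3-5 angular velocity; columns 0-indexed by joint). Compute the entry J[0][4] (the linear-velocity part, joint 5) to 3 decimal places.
-3.598

axis z_4 = (-0.4330,-0.7500,-0.5000); lever o_n−o_4 = (0.1160,-7.7990,-0.4019)
cross product → J_v[:, 4] = (-3.5981,-0.2321,3.4641)
J_ω[:, 4] = z_4
entry J[0][4] = -3.5981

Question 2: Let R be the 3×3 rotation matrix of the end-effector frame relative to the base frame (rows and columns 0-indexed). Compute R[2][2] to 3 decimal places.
0.866

End-effector z-axis (col 2 of R) = (-0.2500,-0.4330,0.8660)
R[2][2] = 0.8660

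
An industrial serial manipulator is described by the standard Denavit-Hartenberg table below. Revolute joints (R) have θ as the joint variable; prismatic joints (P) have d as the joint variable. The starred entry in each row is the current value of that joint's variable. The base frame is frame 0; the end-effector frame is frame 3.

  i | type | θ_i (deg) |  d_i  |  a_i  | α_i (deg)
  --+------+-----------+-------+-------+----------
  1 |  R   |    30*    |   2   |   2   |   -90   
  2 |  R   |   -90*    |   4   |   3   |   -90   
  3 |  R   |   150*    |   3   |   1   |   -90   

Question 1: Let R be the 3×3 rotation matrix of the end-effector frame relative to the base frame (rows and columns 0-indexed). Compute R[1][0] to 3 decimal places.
-0.433

End-effector x-axis (col 0 of R) = (0.2500,-0.4330,-0.8660)
R[1][0] = -0.4330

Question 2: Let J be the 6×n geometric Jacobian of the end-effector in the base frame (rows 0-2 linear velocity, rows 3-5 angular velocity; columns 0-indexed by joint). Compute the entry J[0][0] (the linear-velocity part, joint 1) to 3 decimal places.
axis z_0 = ẑ; lever o_n−o_0 = (2.5801,5.5311,4.1340)
cross product → J_v[:, 0] = (-5.5311,2.5801,0.0000)
J_ω[:, 0] = z_0
entry J[0][0] = -5.5311

-5.531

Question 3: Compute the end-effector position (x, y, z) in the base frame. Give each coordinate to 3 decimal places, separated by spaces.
after link 1: o_1 = (1.7321, 1.0000, 2.0000)
after link 2: o_2 = (-0.2679, 4.4641, 5.0000)
after link 3: o_3 = (2.5801, 5.5311, 4.1340)

2.580 5.531 4.134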